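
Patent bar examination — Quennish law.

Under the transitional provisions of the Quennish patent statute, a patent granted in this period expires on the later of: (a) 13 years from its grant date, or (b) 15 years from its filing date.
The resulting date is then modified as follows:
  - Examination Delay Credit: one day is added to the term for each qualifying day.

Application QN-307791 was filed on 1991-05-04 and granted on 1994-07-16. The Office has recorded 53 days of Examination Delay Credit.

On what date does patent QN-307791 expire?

(a) grant + 13 years → 16 July 2007.
(b) filing + 15 years → 4 May 2006.
Later of the two: 16 July 2007.
Examination Delay Credit: +53 days → 7 September 2007.

September 7, 2007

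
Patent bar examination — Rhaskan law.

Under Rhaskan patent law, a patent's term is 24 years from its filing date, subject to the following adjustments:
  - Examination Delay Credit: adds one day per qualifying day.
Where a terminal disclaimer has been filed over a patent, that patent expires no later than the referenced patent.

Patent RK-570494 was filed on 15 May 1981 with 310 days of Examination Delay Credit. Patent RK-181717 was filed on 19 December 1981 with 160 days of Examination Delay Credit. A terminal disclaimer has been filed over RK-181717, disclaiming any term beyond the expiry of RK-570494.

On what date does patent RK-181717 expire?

March 21, 2006

Natural term of RK-181717:
  Base: filing + 24 years → 19 December 2005.
  Examination Delay Credit: +160 days → 28 May 2006.
Expiry of referenced patent RK-570494:
  Base: filing + 24 years → 15 May 2005.
  Examination Delay Credit: +310 days → 21 March 2006.
Terminal disclaimer: RK-181717 expires on the earlier of 28 May 2006 and 21 March 2006.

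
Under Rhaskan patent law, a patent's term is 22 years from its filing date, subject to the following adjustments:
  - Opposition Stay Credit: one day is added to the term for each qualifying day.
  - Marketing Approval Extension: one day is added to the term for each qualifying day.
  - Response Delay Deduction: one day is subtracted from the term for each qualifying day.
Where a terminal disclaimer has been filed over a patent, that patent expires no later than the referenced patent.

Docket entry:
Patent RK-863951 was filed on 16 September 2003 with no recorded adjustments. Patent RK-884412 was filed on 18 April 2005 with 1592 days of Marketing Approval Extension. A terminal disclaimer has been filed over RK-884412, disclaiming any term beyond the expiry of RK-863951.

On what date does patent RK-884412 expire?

2025-09-16

Natural term of RK-884412:
  Base: filing + 22 years → 18 April 2027.
  Marketing Approval Extension: +1592 days → 27 August 2031.
Expiry of referenced patent RK-863951:
  Base: filing + 22 years → 16 September 2025.
Terminal disclaimer: RK-884412 expires on the earlier of 27 August 2031 and 16 September 2025.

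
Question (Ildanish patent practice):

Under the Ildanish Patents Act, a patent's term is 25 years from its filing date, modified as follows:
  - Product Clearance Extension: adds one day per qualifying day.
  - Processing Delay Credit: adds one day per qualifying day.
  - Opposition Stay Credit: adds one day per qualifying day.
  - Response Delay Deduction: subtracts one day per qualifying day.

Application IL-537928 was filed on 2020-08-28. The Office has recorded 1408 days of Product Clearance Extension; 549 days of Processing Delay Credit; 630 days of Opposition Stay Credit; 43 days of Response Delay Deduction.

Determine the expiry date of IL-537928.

August 15, 2052

Base term: filing date + 25 years → 28 August 2045.
Product Clearance Extension: +1408 days → 6 July 2049.
Processing Delay Credit: +549 days → 6 January 2051.
Opposition Stay Credit: +630 days → 27 September 2052.
Response Delay Deduction: −43 days → 15 August 2052.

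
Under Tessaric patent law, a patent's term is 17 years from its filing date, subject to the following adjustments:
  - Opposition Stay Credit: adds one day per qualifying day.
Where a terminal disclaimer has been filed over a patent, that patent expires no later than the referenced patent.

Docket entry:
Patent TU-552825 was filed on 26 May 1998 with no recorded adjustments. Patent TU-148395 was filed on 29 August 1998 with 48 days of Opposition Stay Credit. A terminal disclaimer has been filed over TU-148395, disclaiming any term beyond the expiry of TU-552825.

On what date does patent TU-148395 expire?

2015-05-26

Natural term of TU-148395:
  Base: filing + 17 years → 29 August 2015.
  Opposition Stay Credit: +48 days → 16 October 2015.
Expiry of referenced patent TU-552825:
  Base: filing + 17 years → 26 May 2015.
Terminal disclaimer: TU-148395 expires on the earlier of 16 October 2015 and 26 May 2015.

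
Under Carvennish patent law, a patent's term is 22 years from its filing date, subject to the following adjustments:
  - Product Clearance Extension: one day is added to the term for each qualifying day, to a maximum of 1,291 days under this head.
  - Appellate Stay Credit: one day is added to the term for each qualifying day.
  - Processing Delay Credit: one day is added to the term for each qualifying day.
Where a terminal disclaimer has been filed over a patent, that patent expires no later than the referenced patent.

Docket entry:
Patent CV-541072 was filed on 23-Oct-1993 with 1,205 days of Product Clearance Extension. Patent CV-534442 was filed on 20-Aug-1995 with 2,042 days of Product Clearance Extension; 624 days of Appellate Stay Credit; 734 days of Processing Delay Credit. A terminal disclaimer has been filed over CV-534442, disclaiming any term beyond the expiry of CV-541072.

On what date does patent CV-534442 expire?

Natural term of CV-534442:
  Base: filing + 22 years → 20 August 2017.
  Product Clearance Extension: 2042 days claimed exceeds the 1291-day cap, so +1291 days → 3 March 2021.
  Appellate Stay Credit: +624 days → 17 November 2022.
  Processing Delay Credit: +734 days → 20 November 2024.
Expiry of referenced patent CV-541072:
  Base: filing + 22 years → 23 October 2015.
  Product Clearance Extension: 1205 days (within the 1291-day cap) → +1205 days → 9 February 2019.
Terminal disclaimer: CV-534442 expires on the earlier of 20 November 2024 and 9 February 2019.

February 9, 2019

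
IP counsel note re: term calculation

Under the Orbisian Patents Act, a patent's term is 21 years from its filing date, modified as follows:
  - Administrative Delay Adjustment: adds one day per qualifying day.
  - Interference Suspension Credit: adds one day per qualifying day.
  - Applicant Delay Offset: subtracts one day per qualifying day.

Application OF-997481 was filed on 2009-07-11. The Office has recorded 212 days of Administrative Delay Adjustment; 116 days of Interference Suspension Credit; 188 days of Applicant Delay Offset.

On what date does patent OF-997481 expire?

Base term: filing date + 21 years → 11 July 2030.
Administrative Delay Adjustment: +212 days → 8 February 2031.
Interference Suspension Credit: +116 days → 4 June 2031.
Applicant Delay Offset: −188 days → 28 November 2030.

2030-11-28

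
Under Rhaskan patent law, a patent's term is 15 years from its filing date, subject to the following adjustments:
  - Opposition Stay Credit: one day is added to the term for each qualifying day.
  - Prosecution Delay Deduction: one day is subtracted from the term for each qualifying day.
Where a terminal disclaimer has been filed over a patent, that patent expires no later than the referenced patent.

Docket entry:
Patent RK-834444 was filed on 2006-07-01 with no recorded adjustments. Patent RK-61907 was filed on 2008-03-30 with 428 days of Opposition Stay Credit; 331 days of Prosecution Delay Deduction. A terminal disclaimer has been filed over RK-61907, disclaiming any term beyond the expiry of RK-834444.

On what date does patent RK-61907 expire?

2021-07-01

Natural term of RK-61907:
  Base: filing + 15 years → 30 March 2023.
  Opposition Stay Credit: +428 days → 31 May 2024.
  Prosecution Delay Deduction: −331 days → 5 July 2023.
Expiry of referenced patent RK-834444:
  Base: filing + 15 years → 1 July 2021.
Terminal disclaimer: RK-61907 expires on the earlier of 5 July 2023 and 1 July 2021.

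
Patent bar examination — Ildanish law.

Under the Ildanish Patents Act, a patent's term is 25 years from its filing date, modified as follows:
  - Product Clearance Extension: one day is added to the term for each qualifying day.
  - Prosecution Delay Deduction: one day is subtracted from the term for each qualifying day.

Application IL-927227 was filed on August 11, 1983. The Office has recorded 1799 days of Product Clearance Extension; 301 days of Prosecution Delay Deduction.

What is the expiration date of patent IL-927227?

September 17, 2012

Base term: filing date + 25 years → 11 August 2008.
Product Clearance Extension: +1799 days → 15 July 2013.
Prosecution Delay Deduction: −301 days → 17 September 2012.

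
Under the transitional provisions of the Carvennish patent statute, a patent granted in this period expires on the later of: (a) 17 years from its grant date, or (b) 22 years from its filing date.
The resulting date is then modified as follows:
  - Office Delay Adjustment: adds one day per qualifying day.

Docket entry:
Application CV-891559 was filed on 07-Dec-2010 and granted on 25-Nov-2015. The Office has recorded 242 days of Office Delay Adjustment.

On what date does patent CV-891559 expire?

(a) grant + 17 years → 25 November 2032.
(b) filing + 22 years → 7 December 2032.
Later of the two: 7 December 2032.
Office Delay Adjustment: +242 days → 6 August 2033.

August 6, 2033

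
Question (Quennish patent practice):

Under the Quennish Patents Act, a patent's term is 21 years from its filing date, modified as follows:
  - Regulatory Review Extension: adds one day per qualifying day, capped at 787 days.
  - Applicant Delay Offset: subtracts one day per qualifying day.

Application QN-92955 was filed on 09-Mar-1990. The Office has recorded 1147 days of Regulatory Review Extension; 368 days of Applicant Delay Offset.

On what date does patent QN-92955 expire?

2012-05-01

Base term: filing date + 21 years → 9 March 2011.
Regulatory Review Extension: 1147 days claimed exceeds the 787-day cap, so +787 days → 4 May 2013.
Applicant Delay Offset: −368 days → 1 May 2012.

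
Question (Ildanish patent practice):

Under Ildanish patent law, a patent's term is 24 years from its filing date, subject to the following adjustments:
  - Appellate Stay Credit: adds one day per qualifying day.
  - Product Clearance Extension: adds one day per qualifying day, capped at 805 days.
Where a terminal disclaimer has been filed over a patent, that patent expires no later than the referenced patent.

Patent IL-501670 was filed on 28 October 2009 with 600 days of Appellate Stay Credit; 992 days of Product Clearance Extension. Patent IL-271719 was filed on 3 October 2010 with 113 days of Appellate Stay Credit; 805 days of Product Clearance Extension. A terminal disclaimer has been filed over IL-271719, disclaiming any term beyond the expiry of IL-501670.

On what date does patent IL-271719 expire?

Natural term of IL-271719:
  Base: filing + 24 years → 3 October 2034.
  Appellate Stay Credit: +113 days → 24 January 2035.
  Product Clearance Extension: 805 days (within the 805-day cap) → +805 days → 8 April 2037.
Expiry of referenced patent IL-501670:
  Base: filing + 24 years → 28 October 2033.
  Appellate Stay Credit: +600 days → 20 June 2035.
  Product Clearance Extension: 992 days claimed exceeds the 805-day cap, so +805 days → 2 September 2037.
Terminal disclaimer: IL-271719 expires on the earlier of 8 April 2037 and 2 September 2037.

2037-04-08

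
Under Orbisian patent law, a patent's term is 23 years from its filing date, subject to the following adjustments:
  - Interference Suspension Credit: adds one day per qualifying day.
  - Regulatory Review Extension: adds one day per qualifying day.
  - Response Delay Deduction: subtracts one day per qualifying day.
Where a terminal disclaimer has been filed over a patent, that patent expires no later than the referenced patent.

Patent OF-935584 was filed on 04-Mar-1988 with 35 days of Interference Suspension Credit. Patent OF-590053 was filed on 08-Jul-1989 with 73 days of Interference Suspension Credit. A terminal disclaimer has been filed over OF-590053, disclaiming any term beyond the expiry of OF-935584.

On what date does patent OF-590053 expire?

April 8, 2011

Natural term of OF-590053:
  Base: filing + 23 years → 8 July 2012.
  Interference Suspension Credit: +73 days → 19 September 2012.
Expiry of referenced patent OF-935584:
  Base: filing + 23 years → 4 March 2011.
  Interference Suspension Credit: +35 days → 8 April 2011.
Terminal disclaimer: OF-590053 expires on the earlier of 19 September 2012 and 8 April 2011.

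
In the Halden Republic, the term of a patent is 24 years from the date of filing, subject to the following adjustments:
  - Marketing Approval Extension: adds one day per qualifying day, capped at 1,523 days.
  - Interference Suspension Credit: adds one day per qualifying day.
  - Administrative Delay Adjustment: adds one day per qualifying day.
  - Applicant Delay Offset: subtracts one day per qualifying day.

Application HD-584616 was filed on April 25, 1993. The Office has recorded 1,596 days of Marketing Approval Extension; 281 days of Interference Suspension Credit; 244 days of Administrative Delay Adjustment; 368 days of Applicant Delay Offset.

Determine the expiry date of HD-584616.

Base term: filing date + 24 years → 25 April 2017.
Marketing Approval Extension: 1596 days claimed exceeds the 1523-day cap, so +1523 days → 26 June 2021.
Interference Suspension Credit: +281 days → 3 April 2022.
Administrative Delay Adjustment: +244 days → 3 December 2022.
Applicant Delay Offset: −368 days → 30 November 2021.

2021-11-30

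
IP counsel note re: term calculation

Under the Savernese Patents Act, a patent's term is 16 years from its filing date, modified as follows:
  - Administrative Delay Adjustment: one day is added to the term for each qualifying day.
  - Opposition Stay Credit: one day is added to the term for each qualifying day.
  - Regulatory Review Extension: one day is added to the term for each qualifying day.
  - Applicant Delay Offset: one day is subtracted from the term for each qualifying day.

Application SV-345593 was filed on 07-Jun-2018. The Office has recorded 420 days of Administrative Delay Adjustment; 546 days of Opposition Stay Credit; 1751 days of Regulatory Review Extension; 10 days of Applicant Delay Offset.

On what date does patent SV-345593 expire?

Base term: filing date + 16 years → 7 June 2034.
Administrative Delay Adjustment: +420 days → 1 August 2035.
Opposition Stay Credit: +546 days → 28 January 2037.
Regulatory Review Extension: +1751 days → 14 November 2041.
Applicant Delay Offset: −10 days → 4 November 2041.

2041-11-04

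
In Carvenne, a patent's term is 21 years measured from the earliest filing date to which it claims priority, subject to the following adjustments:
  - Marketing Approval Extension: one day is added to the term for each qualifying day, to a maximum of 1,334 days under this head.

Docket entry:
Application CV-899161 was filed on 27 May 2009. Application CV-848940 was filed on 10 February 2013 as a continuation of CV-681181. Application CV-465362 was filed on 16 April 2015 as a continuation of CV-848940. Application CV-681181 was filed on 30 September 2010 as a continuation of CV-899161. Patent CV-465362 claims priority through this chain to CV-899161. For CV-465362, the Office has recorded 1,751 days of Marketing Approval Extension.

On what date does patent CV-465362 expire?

Earliest priority filing: 27 May 2009.
Base term: 27 May 2009 + 21 years → 27 May 2030.
Marketing Approval Extension: 1751 days claimed exceeds the 1334-day cap, so +1334 days → 20 January 2034.

2034-01-20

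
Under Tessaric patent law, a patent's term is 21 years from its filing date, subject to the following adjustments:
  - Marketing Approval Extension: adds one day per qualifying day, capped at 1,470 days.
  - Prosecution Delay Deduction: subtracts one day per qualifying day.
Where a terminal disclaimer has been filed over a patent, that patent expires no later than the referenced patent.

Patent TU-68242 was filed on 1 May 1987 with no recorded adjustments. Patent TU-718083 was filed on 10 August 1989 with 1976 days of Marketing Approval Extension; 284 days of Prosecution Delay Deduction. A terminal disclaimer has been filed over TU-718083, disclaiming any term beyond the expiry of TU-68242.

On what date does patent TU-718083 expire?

May 1, 2008

Natural term of TU-718083:
  Base: filing + 21 years → 10 August 2010.
  Marketing Approval Extension: 1976 days claimed exceeds the 1470-day cap, so +1470 days → 19 August 2014.
  Prosecution Delay Deduction: −284 days → 8 November 2013.
Expiry of referenced patent TU-68242:
  Base: filing + 21 years → 1 May 2008.
Terminal disclaimer: TU-718083 expires on the earlier of 8 November 2013 and 1 May 2008.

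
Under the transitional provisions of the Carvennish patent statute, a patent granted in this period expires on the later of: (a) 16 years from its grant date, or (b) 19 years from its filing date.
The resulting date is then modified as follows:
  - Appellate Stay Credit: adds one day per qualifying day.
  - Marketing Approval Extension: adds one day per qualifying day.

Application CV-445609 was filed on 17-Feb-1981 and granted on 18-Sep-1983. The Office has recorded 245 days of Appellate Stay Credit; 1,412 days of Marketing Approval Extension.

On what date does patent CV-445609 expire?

(a) grant + 16 years → 18 September 1999.
(b) filing + 19 years → 17 February 2000.
Later of the two: 17 February 2000.
Appellate Stay Credit: +245 days → 19 October 2000.
Marketing Approval Extension: +1412 days → 31 August 2004.

2004-08-31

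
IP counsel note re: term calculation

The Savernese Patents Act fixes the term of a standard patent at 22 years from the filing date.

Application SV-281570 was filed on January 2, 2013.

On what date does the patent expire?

January 2, 2035

Filing date + 22 years → 2 January 2035.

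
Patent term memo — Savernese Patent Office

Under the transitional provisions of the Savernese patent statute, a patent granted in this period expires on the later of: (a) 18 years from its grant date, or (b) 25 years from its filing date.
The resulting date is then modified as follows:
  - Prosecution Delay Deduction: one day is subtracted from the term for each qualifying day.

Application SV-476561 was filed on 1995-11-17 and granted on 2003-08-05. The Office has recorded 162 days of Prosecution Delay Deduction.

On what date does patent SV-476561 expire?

February 24, 2021

(a) grant + 18 years → 5 August 2021.
(b) filing + 25 years → 17 November 2020.
Later of the two: 5 August 2021.
Prosecution Delay Deduction: −162 days → 24 February 2021.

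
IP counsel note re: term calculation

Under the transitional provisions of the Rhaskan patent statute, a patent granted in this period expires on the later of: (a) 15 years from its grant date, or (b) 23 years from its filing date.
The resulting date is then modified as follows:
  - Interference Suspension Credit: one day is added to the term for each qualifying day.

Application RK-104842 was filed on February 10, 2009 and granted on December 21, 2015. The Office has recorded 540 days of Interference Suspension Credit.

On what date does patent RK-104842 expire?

August 3, 2033

(a) grant + 15 years → 21 December 2030.
(b) filing + 23 years → 10 February 2032.
Later of the two: 10 February 2032.
Interference Suspension Credit: +540 days → 3 August 2033.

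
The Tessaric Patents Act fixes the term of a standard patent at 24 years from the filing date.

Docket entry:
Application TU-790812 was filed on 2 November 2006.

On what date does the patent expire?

Filing date + 24 years → 2 November 2030.

November 2, 2030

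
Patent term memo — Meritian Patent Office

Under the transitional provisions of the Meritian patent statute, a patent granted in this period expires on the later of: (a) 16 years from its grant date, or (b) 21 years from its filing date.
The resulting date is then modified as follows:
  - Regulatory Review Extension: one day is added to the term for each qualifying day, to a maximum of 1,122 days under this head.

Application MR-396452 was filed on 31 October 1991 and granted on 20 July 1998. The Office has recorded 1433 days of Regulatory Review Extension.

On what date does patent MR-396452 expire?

2017-08-15

(a) grant + 16 years → 20 July 2014.
(b) filing + 21 years → 31 October 2012.
Later of the two: 20 July 2014.
Regulatory Review Extension: 1433 days claimed exceeds the 1122-day cap, so +1122 days → 15 August 2017.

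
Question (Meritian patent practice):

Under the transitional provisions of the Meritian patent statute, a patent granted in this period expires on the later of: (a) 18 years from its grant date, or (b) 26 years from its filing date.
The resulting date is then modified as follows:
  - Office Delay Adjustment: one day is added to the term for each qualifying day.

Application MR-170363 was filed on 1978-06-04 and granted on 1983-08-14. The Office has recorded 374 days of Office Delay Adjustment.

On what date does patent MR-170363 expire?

2005-06-13

(a) grant + 18 years → 14 August 2001.
(b) filing + 26 years → 4 June 2004.
Later of the two: 4 June 2004.
Office Delay Adjustment: +374 days → 13 June 2005.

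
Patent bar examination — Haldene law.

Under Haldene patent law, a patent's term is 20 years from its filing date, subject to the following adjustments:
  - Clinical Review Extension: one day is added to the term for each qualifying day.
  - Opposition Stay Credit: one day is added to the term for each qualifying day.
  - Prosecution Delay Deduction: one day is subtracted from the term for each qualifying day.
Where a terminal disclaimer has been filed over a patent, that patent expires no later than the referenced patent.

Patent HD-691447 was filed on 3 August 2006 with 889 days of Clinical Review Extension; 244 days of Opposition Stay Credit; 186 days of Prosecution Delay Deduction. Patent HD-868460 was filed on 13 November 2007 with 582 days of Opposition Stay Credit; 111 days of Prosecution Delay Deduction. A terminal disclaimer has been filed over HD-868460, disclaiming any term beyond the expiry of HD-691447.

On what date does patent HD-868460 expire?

February 26, 2029

Natural term of HD-868460:
  Base: filing + 20 years → 13 November 2027.
  Opposition Stay Credit: +582 days → 17 June 2029.
  Prosecution Delay Deduction: −111 days → 26 February 2029.
Expiry of referenced patent HD-691447:
  Base: filing + 20 years → 3 August 2026.
  Clinical Review Extension: +889 days → 8 January 2029.
  Opposition Stay Credit: +244 days → 9 September 2029.
  Prosecution Delay Deduction: −186 days → 7 March 2029.
Terminal disclaimer: HD-868460 expires on the earlier of 26 February 2029 and 7 March 2029.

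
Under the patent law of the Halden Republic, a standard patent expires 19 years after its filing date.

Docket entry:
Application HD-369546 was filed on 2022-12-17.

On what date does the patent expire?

December 17, 2041

Filing date + 19 years → 17 December 2041.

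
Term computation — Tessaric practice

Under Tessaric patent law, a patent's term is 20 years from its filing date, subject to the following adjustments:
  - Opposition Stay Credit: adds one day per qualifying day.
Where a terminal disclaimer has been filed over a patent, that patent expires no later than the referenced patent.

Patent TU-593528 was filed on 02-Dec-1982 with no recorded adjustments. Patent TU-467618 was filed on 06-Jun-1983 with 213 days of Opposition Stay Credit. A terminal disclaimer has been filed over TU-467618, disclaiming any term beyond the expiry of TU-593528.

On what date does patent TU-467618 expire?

Natural term of TU-467618:
  Base: filing + 20 years → 6 June 2003.
  Opposition Stay Credit: +213 days → 5 January 2004.
Expiry of referenced patent TU-593528:
  Base: filing + 20 years → 2 December 2002.
Terminal disclaimer: TU-467618 expires on the earlier of 5 January 2004 and 2 December 2002.

2002-12-02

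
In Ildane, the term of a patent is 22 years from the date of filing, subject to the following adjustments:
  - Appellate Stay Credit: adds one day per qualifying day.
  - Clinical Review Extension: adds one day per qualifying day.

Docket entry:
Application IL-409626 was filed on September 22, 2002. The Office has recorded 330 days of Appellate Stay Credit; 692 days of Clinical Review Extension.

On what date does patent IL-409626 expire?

2027-07-11

Base term: filing date + 22 years → 22 September 2024.
Appellate Stay Credit: +330 days → 18 August 2025.
Clinical Review Extension: +692 days → 11 July 2027.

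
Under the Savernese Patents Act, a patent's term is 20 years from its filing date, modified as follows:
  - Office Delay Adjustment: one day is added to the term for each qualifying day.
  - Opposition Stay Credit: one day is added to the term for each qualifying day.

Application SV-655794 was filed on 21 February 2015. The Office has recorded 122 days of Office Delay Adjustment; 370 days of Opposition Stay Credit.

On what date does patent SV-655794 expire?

2036-06-27

Base term: filing date + 20 years → 21 February 2035.
Office Delay Adjustment: +122 days → 23 June 2035.
Opposition Stay Credit: +370 days → 27 June 2036.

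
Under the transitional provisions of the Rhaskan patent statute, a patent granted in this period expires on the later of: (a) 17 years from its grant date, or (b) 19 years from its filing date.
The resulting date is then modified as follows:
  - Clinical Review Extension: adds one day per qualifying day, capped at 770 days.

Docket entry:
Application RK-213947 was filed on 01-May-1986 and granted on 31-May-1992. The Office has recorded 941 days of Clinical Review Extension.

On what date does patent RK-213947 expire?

(a) grant + 17 years → 31 May 2009.
(b) filing + 19 years → 1 May 2005.
Later of the two: 31 May 2009.
Clinical Review Extension: 941 days claimed exceeds the 770-day cap, so +770 days → 10 July 2011.

July 10, 2011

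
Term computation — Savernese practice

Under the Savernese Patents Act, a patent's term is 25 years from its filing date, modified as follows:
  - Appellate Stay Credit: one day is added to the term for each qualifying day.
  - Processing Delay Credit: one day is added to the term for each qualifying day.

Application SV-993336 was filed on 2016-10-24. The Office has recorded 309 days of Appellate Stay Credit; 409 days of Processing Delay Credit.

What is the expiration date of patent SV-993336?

Base term: filing date + 25 years → 24 October 2041.
Appellate Stay Credit: +309 days → 29 August 2042.
Processing Delay Credit: +409 days → 12 October 2043.

October 12, 2043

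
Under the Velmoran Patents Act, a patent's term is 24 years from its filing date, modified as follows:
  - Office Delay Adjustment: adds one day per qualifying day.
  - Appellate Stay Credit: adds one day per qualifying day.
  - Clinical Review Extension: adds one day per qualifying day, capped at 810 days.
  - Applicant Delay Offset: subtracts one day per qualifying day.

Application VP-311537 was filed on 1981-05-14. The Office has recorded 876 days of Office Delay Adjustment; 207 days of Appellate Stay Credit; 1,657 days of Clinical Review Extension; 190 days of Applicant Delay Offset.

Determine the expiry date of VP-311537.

2010-01-11

Base term: filing date + 24 years → 14 May 2005.
Office Delay Adjustment: +876 days → 7 October 2007.
Appellate Stay Credit: +207 days → 1 May 2008.
Clinical Review Extension: 1657 days claimed exceeds the 810-day cap, so +810 days → 20 July 2010.
Applicant Delay Offset: −190 days → 11 January 2010.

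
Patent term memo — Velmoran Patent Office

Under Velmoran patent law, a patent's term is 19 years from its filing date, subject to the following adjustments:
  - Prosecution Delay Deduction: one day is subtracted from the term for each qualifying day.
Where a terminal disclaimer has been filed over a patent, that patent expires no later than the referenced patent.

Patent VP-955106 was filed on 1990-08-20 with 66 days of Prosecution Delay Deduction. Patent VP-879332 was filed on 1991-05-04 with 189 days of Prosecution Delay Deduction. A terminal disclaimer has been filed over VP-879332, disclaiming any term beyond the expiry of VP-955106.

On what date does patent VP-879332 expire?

2009-06-15

Natural term of VP-879332:
  Base: filing + 19 years → 4 May 2010.
  Prosecution Delay Deduction: −189 days → 27 October 2009.
Expiry of referenced patent VP-955106:
  Base: filing + 19 years → 20 August 2009.
  Prosecution Delay Deduction: −66 days → 15 June 2009.
Terminal disclaimer: VP-879332 expires on the earlier of 27 October 2009 and 15 June 2009.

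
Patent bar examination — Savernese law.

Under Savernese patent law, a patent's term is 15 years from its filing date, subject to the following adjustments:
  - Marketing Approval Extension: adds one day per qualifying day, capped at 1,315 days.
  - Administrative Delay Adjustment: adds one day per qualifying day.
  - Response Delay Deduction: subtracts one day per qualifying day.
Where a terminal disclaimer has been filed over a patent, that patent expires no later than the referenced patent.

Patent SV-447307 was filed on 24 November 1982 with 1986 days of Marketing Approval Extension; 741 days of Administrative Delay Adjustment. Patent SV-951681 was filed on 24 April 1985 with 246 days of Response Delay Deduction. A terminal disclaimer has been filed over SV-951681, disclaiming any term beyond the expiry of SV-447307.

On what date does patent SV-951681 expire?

Natural term of SV-951681:
  Base: filing + 15 years → 24 April 2000.
  Response Delay Deduction: −246 days → 22 August 1999.
Expiry of referenced patent SV-447307:
  Base: filing + 15 years → 24 November 1997.
  Marketing Approval Extension: 1986 days claimed exceeds the 1315-day cap, so +1315 days → 1 July 2001.
  Administrative Delay Adjustment: +741 days → 12 July 2003.
Terminal disclaimer: SV-951681 expires on the earlier of 22 August 1999 and 12 July 2003.

August 22, 1999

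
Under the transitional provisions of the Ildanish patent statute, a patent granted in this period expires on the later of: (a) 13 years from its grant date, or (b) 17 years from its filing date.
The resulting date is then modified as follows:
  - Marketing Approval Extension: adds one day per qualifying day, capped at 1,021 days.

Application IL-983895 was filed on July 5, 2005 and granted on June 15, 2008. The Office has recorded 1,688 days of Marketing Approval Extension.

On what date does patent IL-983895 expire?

(a) grant + 13 years → 15 June 2021.
(b) filing + 17 years → 5 July 2022.
Later of the two: 5 July 2022.
Marketing Approval Extension: 1688 days claimed exceeds the 1021-day cap, so +1021 days → 21 April 2025.

2025-04-21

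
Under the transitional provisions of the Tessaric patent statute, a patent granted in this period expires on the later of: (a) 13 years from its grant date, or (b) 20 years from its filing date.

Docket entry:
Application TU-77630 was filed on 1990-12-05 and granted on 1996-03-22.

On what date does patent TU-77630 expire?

2010-12-05

(a) grant + 13 years → 22 March 2009.
(b) filing + 20 years → 5 December 2010.
Later of the two: 5 December 2010.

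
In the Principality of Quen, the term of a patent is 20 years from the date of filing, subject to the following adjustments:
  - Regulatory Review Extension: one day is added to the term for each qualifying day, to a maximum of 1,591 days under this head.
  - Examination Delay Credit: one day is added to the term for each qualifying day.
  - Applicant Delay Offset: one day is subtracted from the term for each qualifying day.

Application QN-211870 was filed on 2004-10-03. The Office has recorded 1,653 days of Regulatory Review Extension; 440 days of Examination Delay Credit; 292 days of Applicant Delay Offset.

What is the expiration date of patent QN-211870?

2029-07-08

Base term: filing date + 20 years → 3 October 2024.
Regulatory Review Extension: 1653 days claimed exceeds the 1591-day cap, so +1591 days → 10 February 2029.
Examination Delay Credit: +440 days → 26 April 2030.
Applicant Delay Offset: −292 days → 8 July 2029.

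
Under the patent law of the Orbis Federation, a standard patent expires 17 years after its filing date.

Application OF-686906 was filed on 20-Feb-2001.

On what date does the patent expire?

February 20, 2018

Filing date + 17 years → 20 February 2018.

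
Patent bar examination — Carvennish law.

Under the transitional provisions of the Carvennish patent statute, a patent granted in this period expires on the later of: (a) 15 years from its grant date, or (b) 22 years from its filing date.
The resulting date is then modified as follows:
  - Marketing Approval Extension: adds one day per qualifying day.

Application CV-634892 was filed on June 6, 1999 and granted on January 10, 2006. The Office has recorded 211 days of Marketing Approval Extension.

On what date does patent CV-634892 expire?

January 3, 2022

(a) grant + 15 years → 10 January 2021.
(b) filing + 22 years → 6 June 2021.
Later of the two: 6 June 2021.
Marketing Approval Extension: +211 days → 3 January 2022.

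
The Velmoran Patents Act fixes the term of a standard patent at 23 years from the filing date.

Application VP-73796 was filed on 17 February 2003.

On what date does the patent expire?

February 17, 2026

Filing date + 23 years → 17 February 2026.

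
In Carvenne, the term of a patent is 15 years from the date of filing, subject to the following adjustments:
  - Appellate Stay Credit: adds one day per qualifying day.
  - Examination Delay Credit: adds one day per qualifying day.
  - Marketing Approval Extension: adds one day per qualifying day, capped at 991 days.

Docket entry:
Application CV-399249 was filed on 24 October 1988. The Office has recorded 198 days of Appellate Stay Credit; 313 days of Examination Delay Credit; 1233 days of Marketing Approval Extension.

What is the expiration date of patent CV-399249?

2007-12-04

Base term: filing date + 15 years → 24 October 2003.
Appellate Stay Credit: +198 days → 9 May 2004.
Examination Delay Credit: +313 days → 18 March 2005.
Marketing Approval Extension: 1233 days claimed exceeds the 991-day cap, so +991 days → 4 December 2007.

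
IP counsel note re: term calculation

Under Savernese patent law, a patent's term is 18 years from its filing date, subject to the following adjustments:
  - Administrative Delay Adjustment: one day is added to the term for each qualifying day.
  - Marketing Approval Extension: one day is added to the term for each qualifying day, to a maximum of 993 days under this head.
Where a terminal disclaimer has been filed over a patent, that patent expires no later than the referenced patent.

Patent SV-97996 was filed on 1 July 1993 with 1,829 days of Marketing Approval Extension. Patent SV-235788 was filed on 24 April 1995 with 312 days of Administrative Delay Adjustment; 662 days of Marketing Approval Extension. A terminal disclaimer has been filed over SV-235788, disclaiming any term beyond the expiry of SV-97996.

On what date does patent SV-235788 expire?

2014-03-20

Natural term of SV-235788:
  Base: filing + 18 years → 24 April 2013.
  Administrative Delay Adjustment: +312 days → 2 March 2014.
  Marketing Approval Extension: 662 days (within the 993-day cap) → +662 days → 24 December 2015.
Expiry of referenced patent SV-97996:
  Base: filing + 18 years → 1 July 2011.
  Marketing Approval Extension: 1829 days claimed exceeds the 993-day cap, so +993 days → 20 March 2014.
Terminal disclaimer: SV-235788 expires on the earlier of 24 December 2015 and 20 March 2014.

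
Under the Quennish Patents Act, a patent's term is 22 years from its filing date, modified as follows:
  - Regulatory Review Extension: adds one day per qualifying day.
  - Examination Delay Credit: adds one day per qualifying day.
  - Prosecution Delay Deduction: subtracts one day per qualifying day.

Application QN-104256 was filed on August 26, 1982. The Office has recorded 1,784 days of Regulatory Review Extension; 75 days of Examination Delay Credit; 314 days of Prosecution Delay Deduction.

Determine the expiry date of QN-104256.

2008-11-18

Base term: filing date + 22 years → 26 August 2004.
Regulatory Review Extension: +1784 days → 15 July 2009.
Examination Delay Credit: +75 days → 28 September 2009.
Prosecution Delay Deduction: −314 days → 18 November 2008.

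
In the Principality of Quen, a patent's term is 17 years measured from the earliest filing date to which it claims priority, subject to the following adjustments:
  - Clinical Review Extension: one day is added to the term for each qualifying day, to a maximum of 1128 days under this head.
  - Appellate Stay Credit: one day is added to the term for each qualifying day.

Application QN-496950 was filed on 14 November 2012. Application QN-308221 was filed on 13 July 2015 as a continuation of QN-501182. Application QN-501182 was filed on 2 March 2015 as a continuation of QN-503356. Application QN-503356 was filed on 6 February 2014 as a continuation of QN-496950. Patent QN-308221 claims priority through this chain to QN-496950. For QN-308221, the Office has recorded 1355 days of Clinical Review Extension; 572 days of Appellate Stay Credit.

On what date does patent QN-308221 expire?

2034-07-11

Earliest priority filing: 14 November 2012.
Base term: 14 November 2012 + 17 years → 14 November 2029.
Clinical Review Extension: 1355 days claimed exceeds the 1128-day cap, so +1128 days → 16 December 2032.
Appellate Stay Credit: +572 days → 11 July 2034.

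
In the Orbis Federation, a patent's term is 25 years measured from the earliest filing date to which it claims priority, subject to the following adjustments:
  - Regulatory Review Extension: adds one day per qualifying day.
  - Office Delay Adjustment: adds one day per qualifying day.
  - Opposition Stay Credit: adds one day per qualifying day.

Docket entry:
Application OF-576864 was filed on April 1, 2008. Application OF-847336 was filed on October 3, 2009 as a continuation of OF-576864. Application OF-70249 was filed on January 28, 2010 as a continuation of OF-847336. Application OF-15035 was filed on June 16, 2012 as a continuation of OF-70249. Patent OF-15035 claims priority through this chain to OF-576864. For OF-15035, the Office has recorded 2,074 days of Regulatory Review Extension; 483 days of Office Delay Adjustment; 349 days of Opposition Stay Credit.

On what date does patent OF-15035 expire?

2041-03-16

Earliest priority filing: 1 April 2008.
Base term: 1 April 2008 + 25 years → 1 April 2033.
Regulatory Review Extension: +2074 days → 5 December 2038.
Office Delay Adjustment: +483 days → 1 April 2040.
Opposition Stay Credit: +349 days → 16 March 2041.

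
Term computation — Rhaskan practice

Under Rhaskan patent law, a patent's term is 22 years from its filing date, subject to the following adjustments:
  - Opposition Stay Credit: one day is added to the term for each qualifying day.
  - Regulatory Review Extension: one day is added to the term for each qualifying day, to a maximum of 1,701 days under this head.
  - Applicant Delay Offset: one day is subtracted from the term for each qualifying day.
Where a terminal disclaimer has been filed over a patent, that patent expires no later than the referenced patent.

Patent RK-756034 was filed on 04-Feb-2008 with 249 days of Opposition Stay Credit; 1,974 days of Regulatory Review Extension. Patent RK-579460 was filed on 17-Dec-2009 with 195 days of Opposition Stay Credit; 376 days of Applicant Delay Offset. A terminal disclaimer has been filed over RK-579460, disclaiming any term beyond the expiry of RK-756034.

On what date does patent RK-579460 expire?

2031-06-19

Natural term of RK-579460:
  Base: filing + 22 years → 17 December 2031.
  Opposition Stay Credit: +195 days → 29 June 2032.
  Applicant Delay Offset: −376 days → 19 June 2031.
Expiry of referenced patent RK-756034:
  Base: filing + 22 years → 4 February 2030.
  Opposition Stay Credit: +249 days → 11 October 2030.
  Regulatory Review Extension: 1974 days claimed exceeds the 1701-day cap, so +1701 days → 8 June 2035.
Terminal disclaimer: RK-579460 expires on the earlier of 19 June 2031 and 8 June 2035.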